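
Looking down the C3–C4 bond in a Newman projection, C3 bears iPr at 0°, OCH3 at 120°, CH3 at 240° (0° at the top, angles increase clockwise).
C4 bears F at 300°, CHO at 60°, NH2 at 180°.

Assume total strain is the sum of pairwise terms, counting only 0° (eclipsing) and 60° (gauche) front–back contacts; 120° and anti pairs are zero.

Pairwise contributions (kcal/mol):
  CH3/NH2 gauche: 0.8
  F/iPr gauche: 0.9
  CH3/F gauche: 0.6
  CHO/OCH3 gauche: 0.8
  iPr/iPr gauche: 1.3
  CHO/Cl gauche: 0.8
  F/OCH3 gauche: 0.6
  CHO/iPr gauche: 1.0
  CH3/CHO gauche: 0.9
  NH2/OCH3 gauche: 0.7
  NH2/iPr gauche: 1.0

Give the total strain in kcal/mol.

This conformer (staggered): iPr(0°)/F(300°) gauche 0.9; iPr(0°)/CHO(60°) gauche 1.0; OCH3(120°)/CHO(60°) gauche 0.8; OCH3(120°)/NH2(180°) gauche 0.7; CH3(240°)/F(300°) gauche 0.6; CH3(240°)/NH2(180°) gauche 0.8 → 4.8 kcal/mol.

4.8 kcal/mol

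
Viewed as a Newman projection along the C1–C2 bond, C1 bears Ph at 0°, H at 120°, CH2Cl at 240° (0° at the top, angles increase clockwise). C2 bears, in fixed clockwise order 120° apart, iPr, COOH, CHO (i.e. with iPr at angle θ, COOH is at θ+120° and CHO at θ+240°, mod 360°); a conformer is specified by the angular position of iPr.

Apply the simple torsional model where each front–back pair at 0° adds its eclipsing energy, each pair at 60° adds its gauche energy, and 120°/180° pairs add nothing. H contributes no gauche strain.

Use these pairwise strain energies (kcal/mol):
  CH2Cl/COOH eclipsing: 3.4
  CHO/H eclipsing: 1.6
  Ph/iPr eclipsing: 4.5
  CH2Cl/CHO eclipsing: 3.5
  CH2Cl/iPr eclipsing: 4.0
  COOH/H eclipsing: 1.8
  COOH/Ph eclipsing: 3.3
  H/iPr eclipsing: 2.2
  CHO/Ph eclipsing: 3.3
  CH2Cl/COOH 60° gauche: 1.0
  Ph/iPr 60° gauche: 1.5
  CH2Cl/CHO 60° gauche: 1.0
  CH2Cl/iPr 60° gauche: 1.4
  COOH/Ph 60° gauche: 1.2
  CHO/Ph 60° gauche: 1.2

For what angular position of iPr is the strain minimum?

60°

iPr at 0° (eclipsed): Ph(0°)/iPr(0°) eclipsed 4.5; H(120°)/COOH(120°) eclipsed 1.8; CH2Cl(240°)/CHO(240°) eclipsed 3.5 → 9.8 kcal/mol.
iPr at 60° (staggered): Ph(0°)/iPr(60°) gauche 1.5; Ph(0°)/CHO(300°) gauche 1.2; CH2Cl(240°)/COOH(180°) gauche 1.0; CH2Cl(240°)/CHO(300°) gauche 1.0 → 4.7 kcal/mol.
iPr at 120° (eclipsed): Ph(0°)/CHO(0°) eclipsed 3.3; H(120°)/iPr(120°) eclipsed 2.2; CH2Cl(240°)/COOH(240°) eclipsed 3.4 → 8.9 kcal/mol.
iPr at 180° (staggered): Ph(0°)/COOH(300°) gauche 1.2; Ph(0°)/CHO(60°) gauche 1.2; CH2Cl(240°)/iPr(180°) gauche 1.4; CH2Cl(240°)/COOH(300°) gauche 1.0 → 4.8 kcal/mol.
iPr at 240° (eclipsed): Ph(0°)/COOH(0°) eclipsed 3.3; H(120°)/CHO(120°) eclipsed 1.6; CH2Cl(240°)/iPr(240°) eclipsed 4.0 → 8.9 kcal/mol.
iPr at 300° (staggered): Ph(0°)/iPr(300°) gauche 1.5; Ph(0°)/COOH(60°) gauche 1.2; CH2Cl(240°)/iPr(300°) gauche 1.4; CH2Cl(240°)/CHO(180°) gauche 1.0 → 5.1 kcal/mol.
The minimum (4.7 kcal/mol) occurs with iPr at 60°.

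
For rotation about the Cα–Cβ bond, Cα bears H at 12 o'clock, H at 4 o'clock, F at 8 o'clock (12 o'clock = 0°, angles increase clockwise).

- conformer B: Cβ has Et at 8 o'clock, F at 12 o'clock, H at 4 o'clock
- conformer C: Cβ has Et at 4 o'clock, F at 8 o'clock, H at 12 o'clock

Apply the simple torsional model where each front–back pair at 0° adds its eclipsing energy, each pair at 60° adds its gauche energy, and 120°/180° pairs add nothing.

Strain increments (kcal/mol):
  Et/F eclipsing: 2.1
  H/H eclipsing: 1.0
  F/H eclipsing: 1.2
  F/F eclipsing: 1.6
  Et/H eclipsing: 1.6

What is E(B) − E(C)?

B (eclipsed): H(0°)/F(0°) eclipsed 1.2; H(120°)/H(120°) eclipsed 1.0; F(240°)/Et(240°) eclipsed 2.1 → 4.3 kcal/mol.
C (eclipsed): H(0°)/H(0°) eclipsed 1.0; H(120°)/Et(120°) eclipsed 1.6; F(240°)/F(240°) eclipsed 1.6 → 4.2 kcal/mol.
E(B) − E(C) = 4.3 − 4.2 = +0.1 kcal/mol.

+0.1 kcal/mol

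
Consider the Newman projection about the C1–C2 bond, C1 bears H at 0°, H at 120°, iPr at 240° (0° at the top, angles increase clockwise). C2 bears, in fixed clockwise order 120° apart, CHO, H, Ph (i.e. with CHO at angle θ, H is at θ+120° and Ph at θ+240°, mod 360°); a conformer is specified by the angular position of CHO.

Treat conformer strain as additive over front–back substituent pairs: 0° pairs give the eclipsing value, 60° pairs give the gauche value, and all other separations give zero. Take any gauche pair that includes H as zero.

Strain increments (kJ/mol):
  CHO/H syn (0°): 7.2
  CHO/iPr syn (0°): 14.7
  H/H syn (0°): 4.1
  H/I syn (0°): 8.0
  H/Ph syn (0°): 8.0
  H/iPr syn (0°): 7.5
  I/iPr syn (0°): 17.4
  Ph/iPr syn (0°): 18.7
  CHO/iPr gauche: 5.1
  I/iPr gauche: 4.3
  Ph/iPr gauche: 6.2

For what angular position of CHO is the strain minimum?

CHO at 0° (eclipsed): H(0°)/CHO(0°) eclipsed 7.2; H(120°)/H(120°) eclipsed 4.1; iPr(240°)/Ph(240°) eclipsed 18.7 → 30.0 kJ/mol.
CHO at 60° (staggered): iPr(240°)/Ph(300°) gauche 6.2 → 6.2 kJ/mol.
CHO at 120° (eclipsed): H(0°)/Ph(0°) eclipsed 8.0; H(120°)/CHO(120°) eclipsed 7.2; iPr(240°)/H(240°) eclipsed 7.5 → 22.7 kJ/mol.
CHO at 180° (staggered): iPr(240°)/CHO(180°) gauche 5.1 → 5.1 kJ/mol.
CHO at 240° (eclipsed): H(0°)/H(0°) eclipsed 4.1; H(120°)/Ph(120°) eclipsed 8.0; iPr(240°)/CHO(240°) eclipsed 14.7 → 26.8 kJ/mol.
CHO at 300° (staggered): iPr(240°)/CHO(300°) gauche 5.1; iPr(240°)/Ph(180°) gauche 6.2 → 11.3 kJ/mol.
The minimum (5.1 kJ/mol) occurs with CHO at 180°.

180°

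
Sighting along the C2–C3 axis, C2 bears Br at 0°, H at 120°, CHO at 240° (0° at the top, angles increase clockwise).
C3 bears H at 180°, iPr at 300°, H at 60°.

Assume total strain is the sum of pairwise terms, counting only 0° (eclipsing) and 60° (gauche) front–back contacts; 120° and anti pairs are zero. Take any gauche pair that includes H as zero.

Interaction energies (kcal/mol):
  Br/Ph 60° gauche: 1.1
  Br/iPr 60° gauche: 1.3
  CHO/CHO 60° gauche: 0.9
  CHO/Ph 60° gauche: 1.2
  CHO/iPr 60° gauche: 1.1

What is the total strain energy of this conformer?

This conformer (staggered): Br(0°)/iPr(300°) gauche 1.3; CHO(240°)/iPr(300°) gauche 1.1 → 2.4 kcal/mol.

2.4 kcal/mol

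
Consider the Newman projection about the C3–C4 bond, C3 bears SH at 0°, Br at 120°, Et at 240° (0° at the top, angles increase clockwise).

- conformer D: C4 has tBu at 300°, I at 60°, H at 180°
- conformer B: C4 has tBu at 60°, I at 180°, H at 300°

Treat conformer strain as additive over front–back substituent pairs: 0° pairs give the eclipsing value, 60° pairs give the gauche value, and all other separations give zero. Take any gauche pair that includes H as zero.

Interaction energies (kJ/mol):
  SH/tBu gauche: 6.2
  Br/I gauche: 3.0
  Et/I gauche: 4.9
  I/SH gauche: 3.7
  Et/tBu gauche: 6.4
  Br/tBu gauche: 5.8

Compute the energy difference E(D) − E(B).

-0.6 kJ/mol

D (staggered): SH(0°)/tBu(300°) gauche 6.2; SH(0°)/I(60°) gauche 3.7; Br(120°)/I(60°) gauche 3.0; Et(240°)/tBu(300°) gauche 6.4 → 19.3 kJ/mol.
B (staggered): SH(0°)/tBu(60°) gauche 6.2; Br(120°)/tBu(60°) gauche 5.8; Br(120°)/I(180°) gauche 3.0; Et(240°)/I(180°) gauche 4.9 → 19.9 kJ/mol.
E(D) − E(B) = 19.3 − 19.9 = -0.6 kJ/mol.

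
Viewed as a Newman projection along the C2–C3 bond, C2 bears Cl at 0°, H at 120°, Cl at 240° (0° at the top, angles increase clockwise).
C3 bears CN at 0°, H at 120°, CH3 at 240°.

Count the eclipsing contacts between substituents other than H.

Non-H eclipsing pairs: Cl(0°)/CN(0°); Cl(240°)/CH3(240°) — 2 interactions.

2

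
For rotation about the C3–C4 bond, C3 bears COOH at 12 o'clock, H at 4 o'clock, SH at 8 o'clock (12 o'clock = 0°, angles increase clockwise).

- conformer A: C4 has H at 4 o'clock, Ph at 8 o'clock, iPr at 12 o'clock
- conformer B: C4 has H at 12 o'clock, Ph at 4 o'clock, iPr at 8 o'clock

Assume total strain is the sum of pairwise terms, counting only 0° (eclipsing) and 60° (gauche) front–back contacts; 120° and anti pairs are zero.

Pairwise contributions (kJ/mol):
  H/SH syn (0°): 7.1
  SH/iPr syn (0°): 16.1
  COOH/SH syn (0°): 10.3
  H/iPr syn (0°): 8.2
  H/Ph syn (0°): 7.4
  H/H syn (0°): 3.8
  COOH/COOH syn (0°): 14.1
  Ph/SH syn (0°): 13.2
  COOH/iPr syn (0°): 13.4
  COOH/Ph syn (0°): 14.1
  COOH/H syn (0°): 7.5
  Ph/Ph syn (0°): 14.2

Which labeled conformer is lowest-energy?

A

A is eclipsed. COOH at 0° is eclipsed with iPr at 0° (13.4); H at 120° is eclipsed with H at 120° (3.8); SH at 240° is eclipsed with Ph at 240° (13.2). Total 30.4 kJ/mol.
B is eclipsed. COOH at 0° is eclipsed with H at 0° (7.5); H at 120° is eclipsed with Ph at 120° (7.4); SH at 240° is eclipsed with iPr at 240° (16.1). Total 31.0 kJ/mol.
A has the lowest total (30.4 kJ/mol).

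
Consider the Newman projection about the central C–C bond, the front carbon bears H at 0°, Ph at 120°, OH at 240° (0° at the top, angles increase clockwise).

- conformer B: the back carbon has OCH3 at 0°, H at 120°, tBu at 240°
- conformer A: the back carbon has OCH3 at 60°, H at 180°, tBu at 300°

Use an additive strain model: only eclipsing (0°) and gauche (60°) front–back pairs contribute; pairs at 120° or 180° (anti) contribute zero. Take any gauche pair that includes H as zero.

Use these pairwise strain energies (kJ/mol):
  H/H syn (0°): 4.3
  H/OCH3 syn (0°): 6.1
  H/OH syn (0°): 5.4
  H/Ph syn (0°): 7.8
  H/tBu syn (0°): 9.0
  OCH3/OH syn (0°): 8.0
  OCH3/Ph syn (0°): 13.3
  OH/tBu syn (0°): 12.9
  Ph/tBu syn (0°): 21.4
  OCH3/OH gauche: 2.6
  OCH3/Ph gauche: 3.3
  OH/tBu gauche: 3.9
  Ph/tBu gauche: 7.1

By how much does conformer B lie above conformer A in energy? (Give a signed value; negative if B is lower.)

+19.6 kJ/mol

B (eclipsed): H(0°)/OCH3(0°) eclipsed 6.1; Ph(120°)/H(120°) eclipsed 7.8; OH(240°)/tBu(240°) eclipsed 12.9 → 26.8 kJ/mol.
A (staggered): Ph(120°)/OCH3(60°) gauche 3.3; OH(240°)/tBu(300°) gauche 3.9 → 7.2 kJ/mol.
E(B) − E(A) = 26.8 − 7.2 = +19.6 kJ/mol.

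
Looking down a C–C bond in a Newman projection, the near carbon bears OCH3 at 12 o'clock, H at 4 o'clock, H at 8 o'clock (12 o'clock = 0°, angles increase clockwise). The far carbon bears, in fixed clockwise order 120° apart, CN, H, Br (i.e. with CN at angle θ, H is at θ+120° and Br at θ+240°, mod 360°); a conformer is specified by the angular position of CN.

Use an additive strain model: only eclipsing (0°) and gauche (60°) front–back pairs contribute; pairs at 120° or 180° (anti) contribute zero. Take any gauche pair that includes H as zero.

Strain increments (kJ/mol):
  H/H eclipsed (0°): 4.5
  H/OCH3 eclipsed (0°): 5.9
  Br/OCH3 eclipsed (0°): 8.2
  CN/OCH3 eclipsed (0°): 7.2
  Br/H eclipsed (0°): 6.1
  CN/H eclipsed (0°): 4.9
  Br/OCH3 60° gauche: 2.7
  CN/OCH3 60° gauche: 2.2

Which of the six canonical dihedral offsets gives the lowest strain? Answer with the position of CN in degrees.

CN at 0° (eclipsed): OCH3–CN eclipsed, H–H eclipsed, H–Br eclipsed; 7.2 + 4.5 + 6.1 = 17.8 kJ/mol.
CN at 60° (staggered): OCH3–CN gauche, OCH3–Br gauche; 2.2 + 2.7 = 4.9 kJ/mol.
CN at 120° (eclipsed): OCH3–Br eclipsed, H–CN eclipsed, H–H eclipsed; 8.2 + 4.9 + 4.5 = 17.6 kJ/mol.
CN at 180° (staggered): OCH3–Br gauche; 2.7 = 2.7 kJ/mol.
CN at 240° (eclipsed): OCH3–H eclipsed, H–Br eclipsed, H–CN eclipsed; 5.9 + 6.1 + 4.9 = 16.9 kJ/mol.
CN at 300° (staggered): OCH3–CN gauche; 2.2 = 2.2 kJ/mol.
The minimum (2.2 kJ/mol) occurs with CN at 300°.

300°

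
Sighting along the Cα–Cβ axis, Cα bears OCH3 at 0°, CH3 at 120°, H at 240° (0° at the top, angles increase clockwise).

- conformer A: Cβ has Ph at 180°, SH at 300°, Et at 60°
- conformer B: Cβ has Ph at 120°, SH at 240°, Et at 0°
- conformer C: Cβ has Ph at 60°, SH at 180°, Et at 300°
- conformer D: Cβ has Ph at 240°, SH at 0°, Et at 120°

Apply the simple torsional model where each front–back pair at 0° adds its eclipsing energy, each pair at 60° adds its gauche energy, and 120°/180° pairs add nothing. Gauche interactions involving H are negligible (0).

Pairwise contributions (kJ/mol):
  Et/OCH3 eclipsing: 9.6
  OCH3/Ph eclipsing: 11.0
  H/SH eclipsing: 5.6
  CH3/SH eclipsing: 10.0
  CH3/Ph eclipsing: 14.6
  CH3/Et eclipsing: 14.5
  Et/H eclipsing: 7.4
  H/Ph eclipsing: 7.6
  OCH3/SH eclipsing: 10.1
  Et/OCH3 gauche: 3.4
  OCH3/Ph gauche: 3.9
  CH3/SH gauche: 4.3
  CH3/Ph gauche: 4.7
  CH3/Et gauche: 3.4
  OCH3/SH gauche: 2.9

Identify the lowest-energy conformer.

A (staggered): OCH3(0°)/SH(300°) gauche 2.9; OCH3(0°)/Et(60°) gauche 3.4; CH3(120°)/Ph(180°) gauche 4.7; CH3(120°)/Et(60°) gauche 3.4 → 14.4 kJ/mol.
B (eclipsed): OCH3(0°)/Et(0°) eclipsed 9.6; CH3(120°)/Ph(120°) eclipsed 14.6; H(240°)/SH(240°) eclipsed 5.6 → 29.8 kJ/mol.
C (staggered): OCH3(0°)/Ph(60°) gauche 3.9; OCH3(0°)/Et(300°) gauche 3.4; CH3(120°)/Ph(60°) gauche 4.7; CH3(120°)/SH(180°) gauche 4.3 → 16.3 kJ/mol.
D (eclipsed): OCH3(0°)/SH(0°) eclipsed 10.1; CH3(120°)/Et(120°) eclipsed 14.5; H(240°)/Ph(240°) eclipsed 7.6 → 32.2 kJ/mol.
A has the lowest total (14.4 kJ/mol).

A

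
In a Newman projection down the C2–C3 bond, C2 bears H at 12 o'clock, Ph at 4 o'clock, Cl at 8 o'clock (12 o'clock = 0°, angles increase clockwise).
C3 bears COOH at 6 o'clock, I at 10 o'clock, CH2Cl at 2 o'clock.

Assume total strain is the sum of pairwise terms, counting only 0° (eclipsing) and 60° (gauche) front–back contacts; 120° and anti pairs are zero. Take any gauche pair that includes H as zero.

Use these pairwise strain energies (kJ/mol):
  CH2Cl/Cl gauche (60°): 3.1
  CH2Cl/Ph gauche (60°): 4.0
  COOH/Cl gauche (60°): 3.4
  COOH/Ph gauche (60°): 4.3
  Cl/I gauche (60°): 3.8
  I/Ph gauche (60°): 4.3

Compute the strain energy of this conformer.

This conformer (staggered): Ph(120°)/COOH(180°) gauche 4.3; Ph(120°)/CH2Cl(60°) gauche 4.0; Cl(240°)/COOH(180°) gauche 3.4; Cl(240°)/I(300°) gauche 3.8 → 15.5 kJ/mol.

15.5 kJ/mol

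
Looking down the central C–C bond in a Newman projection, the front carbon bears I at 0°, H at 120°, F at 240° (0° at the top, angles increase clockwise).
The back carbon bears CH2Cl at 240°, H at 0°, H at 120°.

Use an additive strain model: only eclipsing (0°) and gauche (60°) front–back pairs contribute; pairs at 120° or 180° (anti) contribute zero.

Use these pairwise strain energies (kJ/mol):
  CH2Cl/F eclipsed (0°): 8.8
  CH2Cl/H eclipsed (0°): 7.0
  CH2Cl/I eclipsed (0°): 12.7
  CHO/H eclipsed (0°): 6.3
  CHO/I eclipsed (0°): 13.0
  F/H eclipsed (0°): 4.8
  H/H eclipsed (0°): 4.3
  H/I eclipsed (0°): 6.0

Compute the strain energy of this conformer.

This conformer (eclipsed): I–H eclipsed, H–H eclipsed, F–CH2Cl eclipsed; 6.0 + 4.3 + 8.8 = 19.1 kJ/mol.

19.1 kJ/mol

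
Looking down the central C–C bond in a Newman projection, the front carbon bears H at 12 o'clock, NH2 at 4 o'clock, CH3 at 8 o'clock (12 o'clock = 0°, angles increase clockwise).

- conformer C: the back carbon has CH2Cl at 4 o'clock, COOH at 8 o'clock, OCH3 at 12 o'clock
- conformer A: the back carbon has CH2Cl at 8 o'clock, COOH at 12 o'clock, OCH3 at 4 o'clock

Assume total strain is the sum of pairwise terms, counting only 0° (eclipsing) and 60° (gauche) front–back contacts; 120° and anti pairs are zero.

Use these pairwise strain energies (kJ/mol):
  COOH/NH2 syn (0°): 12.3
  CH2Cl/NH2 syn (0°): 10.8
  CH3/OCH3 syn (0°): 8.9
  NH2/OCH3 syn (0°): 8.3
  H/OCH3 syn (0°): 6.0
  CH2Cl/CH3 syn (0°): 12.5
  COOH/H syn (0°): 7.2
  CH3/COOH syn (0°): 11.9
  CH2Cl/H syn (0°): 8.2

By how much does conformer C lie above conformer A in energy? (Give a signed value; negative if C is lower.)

+0.7 kJ/mol

C (eclipsed): H–OCH3 eclipsed, NH2–CH2Cl eclipsed, CH3–COOH eclipsed; 6.0 + 10.8 + 11.9 = 28.7 kJ/mol.
A (eclipsed): H–COOH eclipsed, NH2–OCH3 eclipsed, CH3–CH2Cl eclipsed; 7.2 + 8.3 + 12.5 = 28.0 kJ/mol.
E(C) − E(A) = 28.7 − 28.0 = +0.7 kJ/mol.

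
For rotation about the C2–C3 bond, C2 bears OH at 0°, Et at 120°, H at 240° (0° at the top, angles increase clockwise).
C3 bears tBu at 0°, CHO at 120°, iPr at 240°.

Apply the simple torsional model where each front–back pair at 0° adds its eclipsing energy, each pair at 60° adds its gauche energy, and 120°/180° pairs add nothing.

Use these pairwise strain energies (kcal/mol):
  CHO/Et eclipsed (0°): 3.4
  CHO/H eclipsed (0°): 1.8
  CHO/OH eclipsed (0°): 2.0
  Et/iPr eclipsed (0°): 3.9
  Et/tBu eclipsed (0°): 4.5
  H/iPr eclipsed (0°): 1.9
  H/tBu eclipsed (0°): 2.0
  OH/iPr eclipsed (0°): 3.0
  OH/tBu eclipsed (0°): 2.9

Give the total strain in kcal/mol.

This conformer is eclipsed. OH at 0° is eclipsed with tBu at 0° (2.9); Et at 120° is eclipsed with CHO at 120° (3.4); H at 240° is eclipsed with iPr at 240° (1.9). Total 8.2 kcal/mol.

8.2 kcal/mol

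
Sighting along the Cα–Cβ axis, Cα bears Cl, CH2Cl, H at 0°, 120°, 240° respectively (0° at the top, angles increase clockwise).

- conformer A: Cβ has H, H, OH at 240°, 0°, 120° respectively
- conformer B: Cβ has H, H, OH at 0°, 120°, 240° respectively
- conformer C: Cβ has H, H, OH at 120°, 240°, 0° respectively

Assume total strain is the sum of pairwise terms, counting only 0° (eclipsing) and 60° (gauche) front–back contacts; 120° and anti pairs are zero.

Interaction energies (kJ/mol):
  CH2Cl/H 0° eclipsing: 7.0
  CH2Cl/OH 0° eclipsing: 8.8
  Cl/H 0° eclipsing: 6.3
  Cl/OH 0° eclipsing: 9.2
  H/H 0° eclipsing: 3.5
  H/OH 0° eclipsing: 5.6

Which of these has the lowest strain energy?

A (eclipsed): Cl(0°)/H(0°) eclipsed 6.3; CH2Cl(120°)/OH(120°) eclipsed 8.8; H(240°)/H(240°) eclipsed 3.5 → 18.6 kJ/mol.
B (eclipsed): Cl(0°)/H(0°) eclipsed 6.3; CH2Cl(120°)/H(120°) eclipsed 7.0; H(240°)/OH(240°) eclipsed 5.6 → 18.9 kJ/mol.
C (eclipsed): Cl(0°)/OH(0°) eclipsed 9.2; CH2Cl(120°)/H(120°) eclipsed 7.0; H(240°)/H(240°) eclipsed 3.5 → 19.7 kJ/mol.
A has the lowest total (18.6 kJ/mol).

A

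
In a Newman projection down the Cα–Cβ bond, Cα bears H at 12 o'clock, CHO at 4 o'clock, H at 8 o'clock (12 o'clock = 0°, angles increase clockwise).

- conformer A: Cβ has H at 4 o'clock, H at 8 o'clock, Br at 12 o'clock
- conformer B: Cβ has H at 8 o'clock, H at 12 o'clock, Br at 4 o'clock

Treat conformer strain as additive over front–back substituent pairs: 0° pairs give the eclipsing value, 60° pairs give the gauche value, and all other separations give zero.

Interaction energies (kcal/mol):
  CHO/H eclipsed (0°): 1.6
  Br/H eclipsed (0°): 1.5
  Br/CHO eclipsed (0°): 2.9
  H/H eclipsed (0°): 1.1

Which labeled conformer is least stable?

A (eclipsed): H(0°)/Br(0°) eclipsed 1.5; CHO(120°)/H(120°) eclipsed 1.6; H(240°)/H(240°) eclipsed 1.1 → 4.2 kcal/mol.
B (eclipsed): H(0°)/H(0°) eclipsed 1.1; CHO(120°)/Br(120°) eclipsed 2.9; H(240°)/H(240°) eclipsed 1.1 → 5.1 kcal/mol.
B has the highest total (5.1 kcal/mol).

B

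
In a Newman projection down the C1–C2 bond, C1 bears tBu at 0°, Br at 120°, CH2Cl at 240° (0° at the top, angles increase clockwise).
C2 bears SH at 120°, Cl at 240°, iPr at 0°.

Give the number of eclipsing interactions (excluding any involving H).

3

Non-H eclipsing pairs: tBu(0°)/iPr(0°); Br(120°)/SH(120°); CH2Cl(240°)/Cl(240°) — 3 interactions.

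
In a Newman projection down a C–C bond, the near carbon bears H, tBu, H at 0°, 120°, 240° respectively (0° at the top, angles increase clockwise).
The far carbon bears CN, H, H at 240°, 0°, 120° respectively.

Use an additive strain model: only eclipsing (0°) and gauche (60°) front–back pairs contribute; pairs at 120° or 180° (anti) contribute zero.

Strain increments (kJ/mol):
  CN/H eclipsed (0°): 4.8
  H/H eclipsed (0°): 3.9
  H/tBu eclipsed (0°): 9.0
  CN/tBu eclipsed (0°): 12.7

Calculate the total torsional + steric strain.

17.7 kJ/mol

This conformer (eclipsed): H–H eclipsed, tBu–H eclipsed, H–CN eclipsed; 3.9 + 9.0 + 4.8 = 17.7 kJ/mol.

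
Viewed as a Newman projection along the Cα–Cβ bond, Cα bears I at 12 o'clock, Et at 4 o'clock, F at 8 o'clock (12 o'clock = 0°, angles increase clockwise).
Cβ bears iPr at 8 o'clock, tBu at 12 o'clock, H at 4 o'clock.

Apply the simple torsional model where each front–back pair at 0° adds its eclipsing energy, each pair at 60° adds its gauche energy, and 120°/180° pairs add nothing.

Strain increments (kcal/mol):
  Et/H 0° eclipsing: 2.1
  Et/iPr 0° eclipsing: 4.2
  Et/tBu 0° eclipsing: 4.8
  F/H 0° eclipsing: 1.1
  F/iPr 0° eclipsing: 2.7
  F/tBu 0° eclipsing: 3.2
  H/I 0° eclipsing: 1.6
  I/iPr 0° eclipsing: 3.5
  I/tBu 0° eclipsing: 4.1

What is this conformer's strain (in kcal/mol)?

This conformer (eclipsed): I(0°)/tBu(0°) eclipsed 4.1; Et(120°)/H(120°) eclipsed 2.1; F(240°)/iPr(240°) eclipsed 2.7 → 8.9 kcal/mol.

8.9 kcal/mol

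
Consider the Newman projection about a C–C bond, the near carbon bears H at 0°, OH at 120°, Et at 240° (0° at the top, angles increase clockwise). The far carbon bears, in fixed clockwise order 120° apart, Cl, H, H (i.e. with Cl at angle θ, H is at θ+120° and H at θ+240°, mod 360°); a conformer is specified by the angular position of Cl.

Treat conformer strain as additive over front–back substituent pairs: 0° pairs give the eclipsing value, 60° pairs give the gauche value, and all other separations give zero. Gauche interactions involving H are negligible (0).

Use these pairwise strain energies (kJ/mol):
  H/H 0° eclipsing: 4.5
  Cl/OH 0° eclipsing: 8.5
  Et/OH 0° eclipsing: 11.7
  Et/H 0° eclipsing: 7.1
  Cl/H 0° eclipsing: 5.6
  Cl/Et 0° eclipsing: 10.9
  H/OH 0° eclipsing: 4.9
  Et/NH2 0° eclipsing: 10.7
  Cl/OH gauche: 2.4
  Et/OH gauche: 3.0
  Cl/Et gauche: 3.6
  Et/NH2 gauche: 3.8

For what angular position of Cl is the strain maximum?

Cl at 0° (eclipsed): H(0°)/Cl(0°) eclipsed 5.6; OH(120°)/H(120°) eclipsed 4.9; Et(240°)/H(240°) eclipsed 7.1 → 17.6 kJ/mol.
Cl at 60° (staggered): OH(120°)/Cl(60°) gauche 2.4 → 2.4 kJ/mol.
Cl at 120° (eclipsed): H(0°)/H(0°) eclipsed 4.5; OH(120°)/Cl(120°) eclipsed 8.5; Et(240°)/H(240°) eclipsed 7.1 → 20.1 kJ/mol.
Cl at 180° (staggered): OH(120°)/Cl(180°) gauche 2.4; Et(240°)/Cl(180°) gauche 3.6 → 6.0 kJ/mol.
Cl at 240° (eclipsed): H(0°)/H(0°) eclipsed 4.5; OH(120°)/H(120°) eclipsed 4.9; Et(240°)/Cl(240°) eclipsed 10.9 → 20.3 kJ/mol.
Cl at 300° (staggered): Et(240°)/Cl(300°) gauche 3.6 → 3.6 kJ/mol.
The maximum (20.3 kJ/mol) occurs with Cl at 240°.

240°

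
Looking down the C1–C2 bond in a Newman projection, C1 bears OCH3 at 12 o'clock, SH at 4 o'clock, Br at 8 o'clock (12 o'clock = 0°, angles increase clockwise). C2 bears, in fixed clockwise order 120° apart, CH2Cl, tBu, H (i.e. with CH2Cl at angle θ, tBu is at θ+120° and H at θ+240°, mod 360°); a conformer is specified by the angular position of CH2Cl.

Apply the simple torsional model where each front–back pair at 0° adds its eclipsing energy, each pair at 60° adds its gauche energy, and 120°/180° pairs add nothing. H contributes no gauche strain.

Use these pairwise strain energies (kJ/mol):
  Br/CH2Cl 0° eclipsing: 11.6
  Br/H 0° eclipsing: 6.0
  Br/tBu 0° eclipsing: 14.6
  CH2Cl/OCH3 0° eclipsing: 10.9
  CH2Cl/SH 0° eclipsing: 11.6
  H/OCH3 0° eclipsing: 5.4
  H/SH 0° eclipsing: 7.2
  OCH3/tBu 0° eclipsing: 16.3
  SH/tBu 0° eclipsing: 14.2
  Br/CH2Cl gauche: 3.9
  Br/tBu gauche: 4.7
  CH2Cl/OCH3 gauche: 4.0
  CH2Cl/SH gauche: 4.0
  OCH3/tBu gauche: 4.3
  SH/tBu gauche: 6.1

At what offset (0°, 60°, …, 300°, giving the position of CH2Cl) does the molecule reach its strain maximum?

240°

CH2Cl at 0° (eclipsed): OCH3(0°)/CH2Cl(0°) eclipsed 10.9; SH(120°)/tBu(120°) eclipsed 14.2; Br(240°)/H(240°) eclipsed 6.0 → 31.1 kJ/mol.
CH2Cl at 60° (staggered): OCH3(0°)/CH2Cl(60°) gauche 4.0; SH(120°)/CH2Cl(60°) gauche 4.0; SH(120°)/tBu(180°) gauche 6.1; Br(240°)/tBu(180°) gauche 4.7 → 18.8 kJ/mol.
CH2Cl at 120° (eclipsed): OCH3(0°)/H(0°) eclipsed 5.4; SH(120°)/CH2Cl(120°) eclipsed 11.6; Br(240°)/tBu(240°) eclipsed 14.6 → 31.6 kJ/mol.
CH2Cl at 180° (staggered): OCH3(0°)/tBu(300°) gauche 4.3; SH(120°)/CH2Cl(180°) gauche 4.0; Br(240°)/CH2Cl(180°) gauche 3.9; Br(240°)/tBu(300°) gauche 4.7 → 16.9 kJ/mol.
CH2Cl at 240° (eclipsed): OCH3(0°)/tBu(0°) eclipsed 16.3; SH(120°)/H(120°) eclipsed 7.2; Br(240°)/CH2Cl(240°) eclipsed 11.6 → 35.1 kJ/mol.
CH2Cl at 300° (staggered): OCH3(0°)/CH2Cl(300°) gauche 4.0; OCH3(0°)/tBu(60°) gauche 4.3; SH(120°)/tBu(60°) gauche 6.1; Br(240°)/CH2Cl(300°) gauche 3.9 → 18.3 kJ/mol.
The maximum (35.1 kJ/mol) occurs with CH2Cl at 240°.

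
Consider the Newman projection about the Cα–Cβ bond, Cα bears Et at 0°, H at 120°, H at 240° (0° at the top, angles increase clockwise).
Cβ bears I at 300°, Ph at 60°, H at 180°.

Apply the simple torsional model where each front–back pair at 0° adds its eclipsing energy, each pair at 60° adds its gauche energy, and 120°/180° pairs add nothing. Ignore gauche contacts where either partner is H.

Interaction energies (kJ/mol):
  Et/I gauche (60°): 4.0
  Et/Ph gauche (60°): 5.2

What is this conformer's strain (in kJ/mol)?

9.2 kJ/mol

This conformer (staggered): Et–I gauche, Et–Ph gauche; 4.0 + 5.2 = 9.2 kJ/mol.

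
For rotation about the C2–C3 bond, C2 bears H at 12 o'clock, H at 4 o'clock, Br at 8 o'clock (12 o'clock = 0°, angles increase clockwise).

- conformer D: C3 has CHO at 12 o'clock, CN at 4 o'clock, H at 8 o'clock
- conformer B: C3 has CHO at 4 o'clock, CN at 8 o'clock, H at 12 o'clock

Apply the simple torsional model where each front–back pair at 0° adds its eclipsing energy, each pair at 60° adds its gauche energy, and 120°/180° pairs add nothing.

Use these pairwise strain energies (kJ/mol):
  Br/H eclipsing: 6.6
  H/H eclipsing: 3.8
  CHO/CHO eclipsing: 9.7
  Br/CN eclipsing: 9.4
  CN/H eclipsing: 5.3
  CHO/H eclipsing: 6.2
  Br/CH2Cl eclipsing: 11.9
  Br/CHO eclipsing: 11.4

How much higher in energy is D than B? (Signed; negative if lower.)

D is eclipsed. H at 0° is eclipsed with CHO at 0° (6.2); H at 120° is eclipsed with CN at 120° (5.3); Br at 240° is eclipsed with H at 240° (6.6). Total 18.1 kJ/mol.
B is eclipsed. H at 0° is eclipsed with H at 0° (3.8); H at 120° is eclipsed with CHO at 120° (6.2); Br at 240° is eclipsed with CN at 240° (9.4). Total 19.4 kJ/mol.
E(D) − E(B) = 18.1 − 19.4 = -1.3 kJ/mol.

-1.3 kJ/mol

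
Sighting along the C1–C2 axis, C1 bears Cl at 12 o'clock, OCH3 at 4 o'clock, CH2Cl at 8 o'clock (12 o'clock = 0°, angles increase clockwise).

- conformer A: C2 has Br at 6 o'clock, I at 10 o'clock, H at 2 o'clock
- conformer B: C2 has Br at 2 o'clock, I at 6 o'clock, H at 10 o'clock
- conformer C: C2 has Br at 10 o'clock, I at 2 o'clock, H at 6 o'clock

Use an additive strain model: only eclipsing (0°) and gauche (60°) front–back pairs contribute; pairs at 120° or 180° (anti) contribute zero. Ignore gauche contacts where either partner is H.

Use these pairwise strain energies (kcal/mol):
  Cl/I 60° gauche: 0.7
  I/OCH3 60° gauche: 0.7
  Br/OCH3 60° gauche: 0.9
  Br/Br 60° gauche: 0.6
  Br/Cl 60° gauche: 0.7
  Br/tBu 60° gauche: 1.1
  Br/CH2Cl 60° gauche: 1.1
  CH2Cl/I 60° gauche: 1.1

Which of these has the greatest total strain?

A is staggered. Cl at 0° is gauche with I at 300° (0.7); OCH3 at 120° is gauche with Br at 180° (0.9); CH2Cl at 240° is gauche with Br at 180° (1.1); CH2Cl at 240° is gauche with I at 300° (1.1). Total 3.8 kcal/mol.
B is staggered. Cl at 0° is gauche with Br at 60° (0.7); OCH3 at 120° is gauche with Br at 60° (0.9); OCH3 at 120° is gauche with I at 180° (0.7); CH2Cl at 240° is gauche with I at 180° (1.1). Total 3.4 kcal/mol.
C is staggered. Cl at 0° is gauche with Br at 300° (0.7); Cl at 0° is gauche with I at 60° (0.7); OCH3 at 120° is gauche with I at 60° (0.7); CH2Cl at 240° is gauche with Br at 300° (1.1). Total 3.2 kcal/mol.
A has the highest total (3.8 kcal/mol).

A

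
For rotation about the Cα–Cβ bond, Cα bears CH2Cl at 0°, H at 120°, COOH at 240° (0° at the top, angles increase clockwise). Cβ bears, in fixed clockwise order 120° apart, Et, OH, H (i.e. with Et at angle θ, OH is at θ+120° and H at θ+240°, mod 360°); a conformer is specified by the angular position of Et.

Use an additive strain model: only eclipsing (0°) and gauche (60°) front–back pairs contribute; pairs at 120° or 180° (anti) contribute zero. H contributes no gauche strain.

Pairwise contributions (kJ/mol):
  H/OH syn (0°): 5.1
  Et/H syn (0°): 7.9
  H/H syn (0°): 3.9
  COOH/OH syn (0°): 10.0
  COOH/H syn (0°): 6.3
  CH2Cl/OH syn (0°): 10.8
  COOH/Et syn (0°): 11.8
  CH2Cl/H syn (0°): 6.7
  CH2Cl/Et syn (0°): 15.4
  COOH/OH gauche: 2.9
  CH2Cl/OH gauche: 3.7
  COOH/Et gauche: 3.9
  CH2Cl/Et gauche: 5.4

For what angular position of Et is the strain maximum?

0°

Et at 0° (eclipsed): CH2Cl–Et eclipsed, H–OH eclipsed, COOH–H eclipsed; 15.4 + 5.1 + 6.3 = 26.8 kJ/mol.
Et at 60° (staggered): CH2Cl–Et gauche, COOH–OH gauche; 5.4 + 2.9 = 8.3 kJ/mol.
Et at 120° (eclipsed): CH2Cl–H eclipsed, H–Et eclipsed, COOH–OH eclipsed; 6.7 + 7.9 + 10.0 = 24.6 kJ/mol.
Et at 180° (staggered): CH2Cl–OH gauche, COOH–Et gauche, COOH–OH gauche; 3.7 + 3.9 + 2.9 = 10.5 kJ/mol.
Et at 240° (eclipsed): CH2Cl–OH eclipsed, H–H eclipsed, COOH–Et eclipsed; 10.8 + 3.9 + 11.8 = 26.5 kJ/mol.
Et at 300° (staggered): CH2Cl–Et gauche, CH2Cl–OH gauche, COOH–Et gauche; 5.4 + 3.7 + 3.9 = 13.0 kJ/mol.
The maximum (26.8 kJ/mol) occurs with Et at 0°.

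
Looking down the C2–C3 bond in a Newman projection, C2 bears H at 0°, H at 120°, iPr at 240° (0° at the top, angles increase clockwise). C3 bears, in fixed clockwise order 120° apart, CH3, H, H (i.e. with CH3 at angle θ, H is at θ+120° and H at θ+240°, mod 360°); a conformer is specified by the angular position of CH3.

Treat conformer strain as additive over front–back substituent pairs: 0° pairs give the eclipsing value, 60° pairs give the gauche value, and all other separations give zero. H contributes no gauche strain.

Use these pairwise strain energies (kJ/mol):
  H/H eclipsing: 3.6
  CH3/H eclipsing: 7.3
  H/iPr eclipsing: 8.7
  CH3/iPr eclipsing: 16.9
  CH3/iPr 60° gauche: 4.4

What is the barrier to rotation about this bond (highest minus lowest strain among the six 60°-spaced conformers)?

24.1 kJ/mol

CH3 at 0° (eclipsed): H–CH3 eclipsed, H–H eclipsed, iPr–H eclipsed; 7.3 + 3.6 + 8.7 = 19.6 kJ/mol.
CH3 at 60° (staggered): no non-H gauche contacts → 0.0 kJ/mol.
CH3 at 120° (eclipsed): H–H eclipsed, H–CH3 eclipsed, iPr–H eclipsed; 3.6 + 7.3 + 8.7 = 19.6 kJ/mol.
CH3 at 180° (staggered): iPr–CH3 gauche; 4.4 = 4.4 kJ/mol.
CH3 at 240° (eclipsed): H–H eclipsed, H–H eclipsed, iPr–CH3 eclipsed; 3.6 + 3.6 + 16.9 = 24.1 kJ/mol.
CH3 at 300° (staggered): iPr–CH3 gauche; 4.4 = 4.4 kJ/mol.
Max at 240° (24.1 kJ/mol), min at 60° (0.0 kJ/mol); barrier = 24.1 kJ/mol.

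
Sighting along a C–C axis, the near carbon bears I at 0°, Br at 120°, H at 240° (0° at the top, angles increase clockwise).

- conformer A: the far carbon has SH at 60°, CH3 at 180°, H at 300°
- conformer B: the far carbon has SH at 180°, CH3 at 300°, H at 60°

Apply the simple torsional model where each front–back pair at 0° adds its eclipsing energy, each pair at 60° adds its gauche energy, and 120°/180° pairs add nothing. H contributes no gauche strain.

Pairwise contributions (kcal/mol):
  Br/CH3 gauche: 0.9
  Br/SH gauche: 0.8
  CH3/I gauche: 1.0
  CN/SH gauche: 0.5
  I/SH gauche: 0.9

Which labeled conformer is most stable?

A (staggered): I–SH gauche, Br–SH gauche, Br–CH3 gauche; 0.9 + 0.8 + 0.9 = 2.6 kcal/mol.
B (staggered): I–CH3 gauche, Br–SH gauche; 1.0 + 0.8 = 1.8 kcal/mol.
B has the lowest total (1.8 kcal/mol).

B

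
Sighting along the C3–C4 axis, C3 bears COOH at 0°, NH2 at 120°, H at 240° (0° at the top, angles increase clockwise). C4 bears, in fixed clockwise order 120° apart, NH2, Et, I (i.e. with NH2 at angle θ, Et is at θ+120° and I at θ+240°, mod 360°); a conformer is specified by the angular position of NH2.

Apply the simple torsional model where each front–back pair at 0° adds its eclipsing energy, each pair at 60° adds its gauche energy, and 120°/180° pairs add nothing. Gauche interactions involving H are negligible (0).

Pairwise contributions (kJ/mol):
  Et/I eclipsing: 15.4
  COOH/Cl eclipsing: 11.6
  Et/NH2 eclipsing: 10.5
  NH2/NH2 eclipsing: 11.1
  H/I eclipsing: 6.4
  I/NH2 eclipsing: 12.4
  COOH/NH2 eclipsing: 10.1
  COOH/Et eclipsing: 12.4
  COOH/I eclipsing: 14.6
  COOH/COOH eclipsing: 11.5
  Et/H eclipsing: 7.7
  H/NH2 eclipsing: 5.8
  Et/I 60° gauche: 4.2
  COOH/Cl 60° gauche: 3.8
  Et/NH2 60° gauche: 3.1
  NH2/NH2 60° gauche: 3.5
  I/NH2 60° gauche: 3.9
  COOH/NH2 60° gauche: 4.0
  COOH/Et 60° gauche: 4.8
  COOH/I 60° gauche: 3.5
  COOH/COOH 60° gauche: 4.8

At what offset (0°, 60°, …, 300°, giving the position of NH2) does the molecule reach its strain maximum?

NH2 at 0° is eclipsed. COOH at 0° is eclipsed with NH2 at 0° (10.1); NH2 at 120° is eclipsed with Et at 120° (10.5); H at 240° is eclipsed with I at 240° (6.4). Total 27.0 kJ/mol.
NH2 at 60° is staggered. COOH at 0° is gauche with NH2 at 60° (4.0); COOH at 0° is gauche with I at 300° (3.5); NH2 at 120° is gauche with NH2 at 60° (3.5); NH2 at 120° is gauche with Et at 180° (3.1). Total 14.1 kJ/mol.
NH2 at 120° is eclipsed. COOH at 0° is eclipsed with I at 0° (14.6); NH2 at 120° is eclipsed with NH2 at 120° (11.1); H at 240° is eclipsed with Et at 240° (7.7). Total 33.4 kJ/mol.
NH2 at 180° is staggered. COOH at 0° is gauche with Et at 300° (4.8); COOH at 0° is gauche with I at 60° (3.5); NH2 at 120° is gauche with NH2 at 180° (3.5); NH2 at 120° is gauche with I at 60° (3.9). Total 15.7 kJ/mol.
NH2 at 240° is eclipsed. COOH at 0° is eclipsed with Et at 0° (12.4); NH2 at 120° is eclipsed with I at 120° (12.4); H at 240° is eclipsed with NH2 at 240° (5.8). Total 30.6 kJ/mol.
NH2 at 300° is staggered. COOH at 0° is gauche with NH2 at 300° (4.0); COOH at 0° is gauche with Et at 60° (4.8); NH2 at 120° is gauche with Et at 60° (3.1); NH2 at 120° is gauche with I at 180° (3.9). Total 15.8 kJ/mol.
The maximum (33.4 kJ/mol) occurs with NH2 at 120°.

120°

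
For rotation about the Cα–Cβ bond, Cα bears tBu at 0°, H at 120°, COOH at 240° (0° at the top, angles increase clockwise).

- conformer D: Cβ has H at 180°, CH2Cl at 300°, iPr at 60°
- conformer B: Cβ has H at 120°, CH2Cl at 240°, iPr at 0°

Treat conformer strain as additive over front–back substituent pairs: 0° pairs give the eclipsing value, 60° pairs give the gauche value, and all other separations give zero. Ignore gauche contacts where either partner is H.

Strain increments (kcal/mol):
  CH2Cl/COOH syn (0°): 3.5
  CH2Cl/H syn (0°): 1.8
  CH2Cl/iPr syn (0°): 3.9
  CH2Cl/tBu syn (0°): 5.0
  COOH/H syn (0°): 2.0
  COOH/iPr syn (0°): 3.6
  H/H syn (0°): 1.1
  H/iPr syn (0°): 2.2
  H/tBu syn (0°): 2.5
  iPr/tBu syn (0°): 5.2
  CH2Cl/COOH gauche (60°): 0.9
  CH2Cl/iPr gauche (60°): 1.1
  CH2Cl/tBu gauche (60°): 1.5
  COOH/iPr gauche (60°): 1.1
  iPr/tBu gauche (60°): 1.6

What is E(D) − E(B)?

-5.8 kcal/mol

D is staggered. tBu at 0° is gauche with CH2Cl at 300° (1.5); tBu at 0° is gauche with iPr at 60° (1.6); COOH at 240° is gauche with CH2Cl at 300° (0.9). Total 4.0 kcal/mol.
B is eclipsed. tBu at 0° is eclipsed with iPr at 0° (5.2); H at 120° is eclipsed with H at 120° (1.1); COOH at 240° is eclipsed with CH2Cl at 240° (3.5). Total 9.8 kcal/mol.
E(D) − E(B) = 4.0 − 9.8 = -5.8 kcal/mol.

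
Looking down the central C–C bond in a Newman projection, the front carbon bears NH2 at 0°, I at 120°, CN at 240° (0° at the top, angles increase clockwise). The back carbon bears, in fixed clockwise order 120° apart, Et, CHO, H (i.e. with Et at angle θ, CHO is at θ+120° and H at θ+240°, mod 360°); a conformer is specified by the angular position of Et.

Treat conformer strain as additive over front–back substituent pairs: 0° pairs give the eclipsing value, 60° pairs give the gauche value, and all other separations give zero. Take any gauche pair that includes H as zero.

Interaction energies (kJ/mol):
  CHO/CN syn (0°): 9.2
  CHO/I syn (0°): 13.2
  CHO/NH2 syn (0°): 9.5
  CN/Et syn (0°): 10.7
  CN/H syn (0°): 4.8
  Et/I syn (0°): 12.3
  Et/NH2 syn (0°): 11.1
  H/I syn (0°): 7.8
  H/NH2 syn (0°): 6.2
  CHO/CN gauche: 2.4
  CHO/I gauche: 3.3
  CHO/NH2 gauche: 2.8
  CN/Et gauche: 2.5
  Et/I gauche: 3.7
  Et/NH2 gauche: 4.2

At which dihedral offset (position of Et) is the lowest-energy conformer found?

Et at 0° (eclipsed): NH2(0°)/Et(0°) eclipsed 11.1; I(120°)/CHO(120°) eclipsed 13.2; CN(240°)/H(240°) eclipsed 4.8 → 29.1 kJ/mol.
Et at 60° (staggered): NH2(0°)/Et(60°) gauche 4.2; I(120°)/Et(60°) gauche 3.7; I(120°)/CHO(180°) gauche 3.3; CN(240°)/CHO(180°) gauche 2.4 → 13.6 kJ/mol.
Et at 120° (eclipsed): NH2(0°)/H(0°) eclipsed 6.2; I(120°)/Et(120°) eclipsed 12.3; CN(240°)/CHO(240°) eclipsed 9.2 → 27.7 kJ/mol.
Et at 180° (staggered): NH2(0°)/CHO(300°) gauche 2.8; I(120°)/Et(180°) gauche 3.7; CN(240°)/Et(180°) gauche 2.5; CN(240°)/CHO(300°) gauche 2.4 → 11.4 kJ/mol.
Et at 240° (eclipsed): NH2(0°)/CHO(0°) eclipsed 9.5; I(120°)/H(120°) eclipsed 7.8; CN(240°)/Et(240°) eclipsed 10.7 → 28.0 kJ/mol.
Et at 300° (staggered): NH2(0°)/Et(300°) gauche 4.2; NH2(0°)/CHO(60°) gauche 2.8; I(120°)/CHO(60°) gauche 3.3; CN(240°)/Et(300°) gauche 2.5 → 12.8 kJ/mol.
The minimum (11.4 kJ/mol) occurs with Et at 180°.

180°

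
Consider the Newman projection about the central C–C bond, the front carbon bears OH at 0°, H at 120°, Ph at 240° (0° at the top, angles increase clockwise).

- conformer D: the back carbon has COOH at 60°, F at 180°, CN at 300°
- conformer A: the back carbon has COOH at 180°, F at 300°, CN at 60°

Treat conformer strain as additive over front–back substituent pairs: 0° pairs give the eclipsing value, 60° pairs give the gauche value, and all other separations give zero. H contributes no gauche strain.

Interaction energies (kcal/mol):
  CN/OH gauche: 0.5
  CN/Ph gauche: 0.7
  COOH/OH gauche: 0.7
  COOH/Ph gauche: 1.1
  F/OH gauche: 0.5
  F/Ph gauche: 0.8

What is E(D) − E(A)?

D (staggered): OH(0°)/COOH(60°) gauche 0.7; OH(0°)/CN(300°) gauche 0.5; Ph(240°)/F(180°) gauche 0.8; Ph(240°)/CN(300°) gauche 0.7 → 2.7 kcal/mol.
A (staggered): OH(0°)/F(300°) gauche 0.5; OH(0°)/CN(60°) gauche 0.5; Ph(240°)/COOH(180°) gauche 1.1; Ph(240°)/F(300°) gauche 0.8 → 2.9 kcal/mol.
E(D) − E(A) = 2.7 − 2.9 = -0.2 kcal/mol.

-0.2 kcal/mol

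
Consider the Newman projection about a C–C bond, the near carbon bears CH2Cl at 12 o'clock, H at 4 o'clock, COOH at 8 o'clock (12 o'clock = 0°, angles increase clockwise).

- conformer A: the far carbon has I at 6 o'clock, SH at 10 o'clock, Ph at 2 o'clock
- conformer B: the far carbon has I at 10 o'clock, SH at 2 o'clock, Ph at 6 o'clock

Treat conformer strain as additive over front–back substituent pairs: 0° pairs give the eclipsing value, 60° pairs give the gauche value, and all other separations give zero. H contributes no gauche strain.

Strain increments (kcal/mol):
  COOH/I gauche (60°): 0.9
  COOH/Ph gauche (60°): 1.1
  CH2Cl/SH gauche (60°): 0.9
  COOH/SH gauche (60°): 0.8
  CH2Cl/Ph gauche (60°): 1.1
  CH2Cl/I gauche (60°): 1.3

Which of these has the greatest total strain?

B

A (staggered): CH2Cl–SH gauche, CH2Cl–Ph gauche, COOH–I gauche, COOH–SH gauche; 0.9 + 1.1 + 0.9 + 0.8 = 3.7 kcal/mol.
B (staggered): CH2Cl–I gauche, CH2Cl–SH gauche, COOH–I gauche, COOH–Ph gauche; 1.3 + 0.9 + 0.9 + 1.1 = 4.2 kcal/mol.
B has the highest total (4.2 kcal/mol).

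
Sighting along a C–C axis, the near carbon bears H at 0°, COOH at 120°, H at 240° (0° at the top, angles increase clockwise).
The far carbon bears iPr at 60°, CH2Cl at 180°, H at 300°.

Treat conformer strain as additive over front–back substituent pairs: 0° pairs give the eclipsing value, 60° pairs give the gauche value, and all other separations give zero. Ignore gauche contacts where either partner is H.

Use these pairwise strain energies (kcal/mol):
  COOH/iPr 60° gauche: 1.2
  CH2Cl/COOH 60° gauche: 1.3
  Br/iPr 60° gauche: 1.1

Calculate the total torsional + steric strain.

This conformer (staggered): COOH(120°)/iPr(60°) gauche 1.2; COOH(120°)/CH2Cl(180°) gauche 1.3 → 2.5 kcal/mol.

2.5 kcal/mol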